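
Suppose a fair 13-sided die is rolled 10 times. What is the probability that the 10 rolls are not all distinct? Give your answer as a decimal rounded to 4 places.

P(all 10 different) = 13/13 · 12/13 · ··· · 4/13 ≈ 0.0075.
P(at least two equal) = 1 − 0.0075 = 0.9925.

0.9925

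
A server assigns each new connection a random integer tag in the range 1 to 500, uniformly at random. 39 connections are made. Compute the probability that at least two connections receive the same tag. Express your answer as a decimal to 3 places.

0.782

It's easier to compute the probability that all 39 are distinct.
P(all distinct) = 500/500 · 499/500 · ··· · 462/500 ≈ 0.218.
So the probability of at least one match is 1 − 0.218 = 0.782.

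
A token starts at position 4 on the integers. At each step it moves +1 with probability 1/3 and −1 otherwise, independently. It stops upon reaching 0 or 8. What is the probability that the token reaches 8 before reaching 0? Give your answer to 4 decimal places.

0.0588

Let r = q/p = (2/3)/(1/3) = 2. The recurrence P(i) = p·P(i+1) + q·P(i−1) with P(0)=0, P(8)=1 gives P(i) = (1 − r^i)/(1 − r^8).
P(4) = (1 − (2)^4) / (1 − (2)^8) = 1/17 ≈ 0.0588.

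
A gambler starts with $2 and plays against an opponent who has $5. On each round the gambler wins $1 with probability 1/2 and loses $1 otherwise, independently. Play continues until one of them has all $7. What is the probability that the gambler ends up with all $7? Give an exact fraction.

With a fair step, P(i) = ½P(i−1) + ½P(i+1) with P(0)=0, P(7)=1 has the linear solution P(i) = i/7.
P(2) = 2/7.

2/7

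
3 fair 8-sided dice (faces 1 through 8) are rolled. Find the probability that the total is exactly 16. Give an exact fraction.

There are 8^3 = 512 equally likely outcomes.
The number of ordered 3-tuples from {1,…,8} summing to 16 is 42.
P(sum = 16) = 42/512 = 21/256.

21/256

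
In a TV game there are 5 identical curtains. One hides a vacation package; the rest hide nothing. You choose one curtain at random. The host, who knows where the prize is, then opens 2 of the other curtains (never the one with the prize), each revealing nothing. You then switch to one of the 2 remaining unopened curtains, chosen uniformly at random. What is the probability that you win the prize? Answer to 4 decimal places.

0.4000

Your original curtain holds the prize with probability 1/5, so the other 4 collectively hold it with probability 4/5.
The host can always find 2 empty curtains to open, so the reveals don't change that 4/5; it is now spread over the 2 remaining unopened curtains.
P(win by switching) = (4/5) · (1/2) = 2/5 ≈ 0.4000.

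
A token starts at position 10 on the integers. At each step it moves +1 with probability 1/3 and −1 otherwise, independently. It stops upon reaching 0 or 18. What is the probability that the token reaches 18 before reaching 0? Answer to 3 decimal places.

Let r = q/p = (2/3)/(1/3) = 2. The recurrence P(i) = p·P(i+1) + q·P(i−1) with P(0)=0, P(18)=1 gives P(i) = (1 − r^i)/(1 − r^18).
P(10) = (1 − (2)^10) / (1 − (2)^18) = 341/87381 ≈ 0.004.

0.004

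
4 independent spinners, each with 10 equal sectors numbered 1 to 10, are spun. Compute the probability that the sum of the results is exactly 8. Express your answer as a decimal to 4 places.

There are 10^4 = 10000 equally likely outcomes.
The number of ordered 4-tuples from {1,…,10} summing to 8 is 35.
P(sum = 8) = 35/10000 = 7/2000 ≈ 0.0035.

0.0035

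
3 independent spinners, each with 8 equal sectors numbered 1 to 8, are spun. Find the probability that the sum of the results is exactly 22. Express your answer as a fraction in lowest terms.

There are 8^3 = 512 equally likely outcomes.
The number of ordered 3-tuples from {1,…,8} summing to 22 is 6.
P(sum = 22) = 6/512 = 3/256.

3/256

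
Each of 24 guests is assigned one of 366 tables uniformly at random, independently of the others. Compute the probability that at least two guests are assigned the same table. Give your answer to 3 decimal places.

It's easier to compute the probability that all 24 are distinct.
P(all distinct) = 366/366 · 365/366 · ··· · 343/366 ≈ 0.463.
So the probability of at least one match is 1 − 0.463 = 0.537.

0.537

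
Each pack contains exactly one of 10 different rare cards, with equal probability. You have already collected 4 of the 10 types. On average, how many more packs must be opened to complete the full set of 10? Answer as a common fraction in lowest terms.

49/2

Starting from 4 distinct types, each trial gives a new one with probability (10−i)/10 when i types are held, so the wait for the next new type is 10/(10−i).
E = 10/6 + 10/5 + 10/4 + 10/3 + 10/2 + 10/1 = 49/2.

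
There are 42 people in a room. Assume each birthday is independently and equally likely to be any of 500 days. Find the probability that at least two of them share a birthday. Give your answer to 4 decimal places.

0.8300

It's easier to compute the probability that all 42 are distinct.
P(all distinct) = 500/500 · 499/500 · ··· · 459/500 ≈ 0.1700.
So the probability of at least one match is 1 − 0.1700 = 0.8300.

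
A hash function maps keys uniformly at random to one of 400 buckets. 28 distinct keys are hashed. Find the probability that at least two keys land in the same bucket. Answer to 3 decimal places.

0.620

It's easier to compute the probability that all 28 are distinct.
P(all distinct) = 400/400 · 399/400 · ··· · 373/400 ≈ 0.380.
So the probability of at least one match is 1 − 0.380 = 0.620.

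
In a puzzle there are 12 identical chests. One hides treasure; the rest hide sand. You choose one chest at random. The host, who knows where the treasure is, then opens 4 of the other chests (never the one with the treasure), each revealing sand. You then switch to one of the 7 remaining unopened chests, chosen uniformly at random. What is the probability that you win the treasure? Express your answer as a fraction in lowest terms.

Your original chest holds the treasure with probability 1/12, so the other 11 collectively hold it with probability 11/12.
The host can always find 4 empty chests to open, so the reveals don't change that 11/12; it is now spread over the 7 remaining unopened chests.
P(win by switching) = (11/12) · (1/7) = 11/84.

11/84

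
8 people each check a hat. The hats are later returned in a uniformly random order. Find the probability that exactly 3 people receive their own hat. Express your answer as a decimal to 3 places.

Choose which 3 of the 8 are fixed: C(8,3) = 56 ways.
The remaining 5 must have no fixed point: D(5) = 44.
P = 56·44/40320 = 11/180 ≈ 0.061.

0.061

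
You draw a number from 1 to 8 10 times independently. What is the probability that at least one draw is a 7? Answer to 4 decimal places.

0.7369

P(no draw is a 7) = (7/8)^10 ≈ 0.2631.
P(at least one) = 1 − 0.2631 = 0.7369.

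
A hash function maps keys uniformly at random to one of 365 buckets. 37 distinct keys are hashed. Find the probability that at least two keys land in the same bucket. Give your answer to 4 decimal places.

It's easier to compute the probability that all 37 are distinct.
P(all distinct) = 365/365 · 364/365 · ··· · 329/365 ≈ 0.1513.
So the probability of at least one match is 1 − 0.1513 = 0.8487.

0.8487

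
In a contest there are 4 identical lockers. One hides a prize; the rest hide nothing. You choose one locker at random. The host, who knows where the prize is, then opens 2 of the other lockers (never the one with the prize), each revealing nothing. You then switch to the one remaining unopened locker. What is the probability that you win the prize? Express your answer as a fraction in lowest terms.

Your original locker holds the prize with probability 1/4, so the other 3 collectively hold it with probability 3/4.
The host can always find 2 empty lockers to open, so the reveals don't change that 3/4; it is now spread over the 1 remaining unopened locker.
P(win by switching) = (3/4) · (1/1) = 3/4.

3/4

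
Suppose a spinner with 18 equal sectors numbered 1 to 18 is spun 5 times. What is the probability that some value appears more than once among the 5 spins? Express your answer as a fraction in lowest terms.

P(all 5 different) = 18/18 · 17/18 · ··· · 14/18 = 1190/2187.
P(at least two equal) = 1 − 1190/2187 = 997/2187.

997/2187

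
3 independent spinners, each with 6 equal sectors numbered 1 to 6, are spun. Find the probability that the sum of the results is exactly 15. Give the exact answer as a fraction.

5/108

There are 6^3 = 216 equally likely outcomes.
The number of ordered 3-tuples from {1,…,6} summing to 15 is 10.
P(sum = 15) = 10/216 = 5/108.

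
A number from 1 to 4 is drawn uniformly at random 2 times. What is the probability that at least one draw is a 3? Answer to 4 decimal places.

0.4375

P(no draw is a 3) = (3/4)^2 ≈ 0.5625.
P(at least one) = 1 − 0.5625 = 0.4375.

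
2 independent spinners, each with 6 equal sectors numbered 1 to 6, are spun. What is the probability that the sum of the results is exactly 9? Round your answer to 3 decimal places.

0.111

There are 6^2 = 36 equally likely outcomes.
The number of ordered 2-tuples from {1,…,6} summing to 9 is 4.
P(sum = 9) = 4/36 = 1/9 ≈ 0.111.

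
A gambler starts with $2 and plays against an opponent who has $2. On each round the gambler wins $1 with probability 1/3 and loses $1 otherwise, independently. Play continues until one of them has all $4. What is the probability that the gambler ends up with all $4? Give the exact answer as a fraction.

Let r = q/p = (2/3)/(1/3) = 2. The recurrence P(i) = p·P(i+1) + q·P(i−1) with P(0)=0, P(4)=1 gives P(i) = (1 − r^i)/(1 − r^4).
P(2) = (1 − (2)^2) / (1 − (2)^4) = 1/5.

1/5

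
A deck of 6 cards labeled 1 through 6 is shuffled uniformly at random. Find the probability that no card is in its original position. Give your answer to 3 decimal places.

0.368

This is the derangement probability: permutations of 6 with no fixed point.
D(6) = 6! · (1 − 1/1! + 1/2! − ··· + (−1)^6/6!) = 265.
P = 265/720 = 53/144 ≈ 0.368.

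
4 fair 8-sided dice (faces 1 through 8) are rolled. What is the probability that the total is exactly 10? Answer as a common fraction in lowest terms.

21/1024

There are 8^4 = 4096 equally likely outcomes.
The number of ordered 4-tuples from {1,…,8} summing to 10 is 84.
P(sum = 10) = 84/4096 = 21/1024.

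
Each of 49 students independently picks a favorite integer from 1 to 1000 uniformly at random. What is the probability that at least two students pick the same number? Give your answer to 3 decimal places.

0.697

It's easier to compute the probability that all 49 are distinct.
P(all distinct) = 1000/1000 · 999/1000 · ··· · 952/1000 ≈ 0.303.
So the probability of at least one match is 1 − 0.303 = 0.697.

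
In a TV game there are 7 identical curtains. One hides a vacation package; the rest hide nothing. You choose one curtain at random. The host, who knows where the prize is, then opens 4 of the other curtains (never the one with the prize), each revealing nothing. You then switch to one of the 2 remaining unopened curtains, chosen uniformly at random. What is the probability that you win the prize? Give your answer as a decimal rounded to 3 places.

0.429

Your original curtain holds the prize with probability 1/7, so the other 6 collectively hold it with probability 6/7.
The host can always find 4 empty curtains to open, so the reveals don't change that 6/7; it is now spread over the 2 remaining unopened curtains.
P(win by switching) = (6/7) · (1/2) = 3/7 ≈ 0.429.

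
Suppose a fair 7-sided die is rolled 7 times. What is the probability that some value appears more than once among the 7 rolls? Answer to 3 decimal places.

P(all 7 different) = 7/7 · 6/7 · ··· · 1/7 ≈ 0.006.
P(at least two equal) = 1 − 0.006 = 0.994.

0.994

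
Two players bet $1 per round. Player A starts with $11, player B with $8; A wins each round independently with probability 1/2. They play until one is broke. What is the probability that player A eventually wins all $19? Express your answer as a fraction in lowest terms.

With a fair step, P(i) = ½P(i−1) + ½P(i+1) with P(0)=0, P(19)=1 has the linear solution P(i) = i/19.
P(11) = 11/19.

11/19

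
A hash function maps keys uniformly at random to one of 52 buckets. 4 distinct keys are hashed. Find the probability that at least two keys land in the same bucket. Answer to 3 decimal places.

It's easier to compute the probability that all 4 are distinct.
P(all distinct) = 52/52 · 51/52 · ··· · 49/52 ≈ 0.889.
So the probability of at least one match is 1 − 0.889 = 0.111.

0.111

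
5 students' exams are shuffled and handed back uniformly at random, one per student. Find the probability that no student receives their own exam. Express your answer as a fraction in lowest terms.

11/30

This is the derangement probability: permutations of 5 with no fixed point.
D(5) = 5! · (1 − 1/1! + 1/2! − ··· + (−1)^5/5!) = 44.
P = 44/120 = 11/30.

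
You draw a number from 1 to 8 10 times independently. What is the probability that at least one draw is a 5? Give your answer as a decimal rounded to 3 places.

0.737

P(no draw is a 5) = (7/8)^10 ≈ 0.263.
P(at least one) = 1 − 0.263 = 0.737.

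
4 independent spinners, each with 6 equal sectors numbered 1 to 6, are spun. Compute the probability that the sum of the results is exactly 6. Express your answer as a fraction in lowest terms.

There are 6^4 = 1296 equally likely outcomes.
The number of ordered 4-tuples from {1,…,6} summing to 6 is 10.
P(sum = 6) = 10/1296 = 5/648.

5/648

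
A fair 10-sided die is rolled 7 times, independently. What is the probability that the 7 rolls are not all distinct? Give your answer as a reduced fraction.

P(all 7 different) = 10/10 · 9/10 · ··· · 4/10 = 189/3125.
P(at least two equal) = 1 − 189/3125 = 2936/3125.

2936/3125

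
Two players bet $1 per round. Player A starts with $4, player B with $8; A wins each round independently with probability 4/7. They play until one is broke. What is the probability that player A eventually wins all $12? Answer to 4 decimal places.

0.7060

Let r = q/p = (3/7)/(4/7) = 3/4. The recurrence P(i) = p·P(i+1) + q·P(i−1) with P(0)=0, P(12)=1 gives P(i) = (1 − r^i)/(1 − r^12).
P(4) = (1 − (3/4)^4) / (1 − (3/4)^12) = 65536/92833 ≈ 0.7060.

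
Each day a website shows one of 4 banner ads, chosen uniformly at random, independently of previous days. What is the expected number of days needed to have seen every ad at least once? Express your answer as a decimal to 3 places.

After i distinct types are collected, each trial gives a new one with probability (4−i)/4, so the expected wait for the next new type is 4/(4−i).
E = 4/4 + 4/3 + 4/2 + 4/1 = 25/3 ≈ 8.333.

8.333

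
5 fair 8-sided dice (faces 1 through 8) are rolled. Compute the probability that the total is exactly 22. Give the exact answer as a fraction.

615/8192

There are 8^5 = 32768 equally likely outcomes.
The number of ordered 5-tuples from {1,…,8} summing to 22 is 2460.
P(sum = 22) = 2460/32768 = 615/8192.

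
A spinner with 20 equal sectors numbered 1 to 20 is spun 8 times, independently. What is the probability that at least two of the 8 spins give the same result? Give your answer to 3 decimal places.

P(all 8 different) = 20/20 · 19/20 · ··· · 13/20 ≈ 0.198.
P(at least two equal) = 1 − 0.198 = 0.802.

0.802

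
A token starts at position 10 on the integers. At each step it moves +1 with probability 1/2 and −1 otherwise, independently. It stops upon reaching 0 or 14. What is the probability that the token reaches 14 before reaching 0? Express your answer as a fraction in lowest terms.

With a fair step, P(i) = ½P(i−1) + ½P(i+1) with P(0)=0, P(14)=1 has the linear solution P(i) = i/14.
P(10) = 10/14 = 5/7.

5/7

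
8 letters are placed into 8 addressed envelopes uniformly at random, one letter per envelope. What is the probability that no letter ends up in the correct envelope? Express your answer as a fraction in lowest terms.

This is the derangement probability: permutations of 8 with no fixed point.
D(8) = 8! · (1 − 1/1! + 1/2! − ··· + (−1)^8/8!) = 14833.
P = 14833/40320 = 2119/5760.

2119/5760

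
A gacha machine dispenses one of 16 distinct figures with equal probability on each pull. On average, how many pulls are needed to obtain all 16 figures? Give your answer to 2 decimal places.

54.09

After i distinct types are collected, each trial gives a new one with probability (16−i)/16, so the expected wait for the next new type is 16/(16−i).
E = 16/16 + 16/15 + 16/14 + 16/13 + 16/12 + 16/11 + 16/10 + 16/9 + 16/8 + 16/7 + 16/6 + 16/5 + 16/4 + 16/3 + 16/2 + 16/1 = 2436559/45045 ≈ 54.09.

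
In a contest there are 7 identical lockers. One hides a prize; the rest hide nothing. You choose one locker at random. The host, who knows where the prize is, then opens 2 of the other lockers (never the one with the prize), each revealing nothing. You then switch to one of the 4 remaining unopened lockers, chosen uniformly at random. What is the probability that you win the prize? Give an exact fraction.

Your original locker holds the prize with probability 1/7, so the other 6 collectively hold it with probability 6/7.
The host can always find 2 empty lockers to open, so the reveals don't change that 6/7; it is now spread over the 4 remaining unopened lockers.
P(win by switching) = (6/7) · (1/4) = 3/14.

3/14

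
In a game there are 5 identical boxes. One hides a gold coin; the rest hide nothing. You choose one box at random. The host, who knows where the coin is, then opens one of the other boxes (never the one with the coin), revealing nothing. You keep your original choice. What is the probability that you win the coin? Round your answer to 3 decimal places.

The host can always open an empty box regardless of your choice, so this gives no information about your original box.
P(win by staying) = 1/5 ≈ 0.200.

0.200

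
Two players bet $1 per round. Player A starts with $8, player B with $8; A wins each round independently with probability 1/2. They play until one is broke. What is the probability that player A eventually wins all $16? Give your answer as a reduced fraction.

With a fair step, P(i) = ½P(i−1) + ½P(i+1) with P(0)=0, P(16)=1 has the linear solution P(i) = i/16.
P(8) = 8/16 = 1/2.

1/2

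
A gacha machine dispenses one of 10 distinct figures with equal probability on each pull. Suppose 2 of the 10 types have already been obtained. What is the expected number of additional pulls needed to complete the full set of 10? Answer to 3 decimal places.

Starting from 2 distinct types, each trial gives a new one with probability (10−i)/10 when i types are held, so the wait for the next new type is 10/(10−i).
E = 10/8 + 10/7 + 10/6 + 10/5 + 10/4 + 10/3 + 10/2 + 10/1 = 761/28 ≈ 27.179.

27.179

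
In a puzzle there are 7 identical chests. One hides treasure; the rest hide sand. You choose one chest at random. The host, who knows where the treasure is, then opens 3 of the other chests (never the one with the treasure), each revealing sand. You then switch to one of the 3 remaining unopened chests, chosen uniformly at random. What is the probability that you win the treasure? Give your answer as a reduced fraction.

Your original chest holds the treasure with probability 1/7, so the other 6 collectively hold it with probability 6/7.
The host can always find 3 empty chests to open, so the reveals don't change that 6/7; it is now spread over the 3 remaining unopened chests.
P(win by switching) = (6/7) · (1/3) = 2/7.

2/7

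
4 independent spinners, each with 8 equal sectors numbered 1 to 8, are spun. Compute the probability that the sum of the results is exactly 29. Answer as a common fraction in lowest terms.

5/1024

There are 8^4 = 4096 equally likely outcomes.
The number of ordered 4-tuples from {1,…,8} summing to 29 is 20.
P(sum = 29) = 20/4096 = 5/1024.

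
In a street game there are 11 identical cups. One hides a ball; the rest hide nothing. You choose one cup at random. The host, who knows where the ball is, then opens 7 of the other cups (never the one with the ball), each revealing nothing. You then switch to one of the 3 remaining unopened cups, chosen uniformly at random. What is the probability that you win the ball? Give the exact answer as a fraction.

10/33

Your original cup holds the ball with probability 1/11, so the other 10 collectively hold it with probability 10/11.
The host can always find 7 empty cups to open, so the reveals don't change that 10/11; it is now spread over the 3 remaining unopened cups.
P(win by switching) = (10/11) · (1/3) = 10/33.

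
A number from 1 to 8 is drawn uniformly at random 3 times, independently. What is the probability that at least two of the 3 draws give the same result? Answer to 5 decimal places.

0.34375

P(all 3 different) = 8/8 · 7/8 · ··· · 6/8 ≈ 0.65625.
P(at least two equal) = 1 − 0.65625 = 0.34375.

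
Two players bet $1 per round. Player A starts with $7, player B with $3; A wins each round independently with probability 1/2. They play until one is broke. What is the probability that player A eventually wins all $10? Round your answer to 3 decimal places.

0.700

With a fair step, P(i) = ½P(i−1) + ½P(i+1) with P(0)=0, P(10)=1 has the linear solution P(i) = i/10.
P(7) = 7/10 ≈ 0.700.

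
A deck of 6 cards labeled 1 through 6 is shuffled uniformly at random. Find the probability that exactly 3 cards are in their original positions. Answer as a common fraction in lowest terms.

Choose which 3 of the 6 are fixed: C(6,3) = 20 ways.
The remaining 3 must have no fixed point: D(3) = 2.
P = 20·2/720 = 1/18.

1/18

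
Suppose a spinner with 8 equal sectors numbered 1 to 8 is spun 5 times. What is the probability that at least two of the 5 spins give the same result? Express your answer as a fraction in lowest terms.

P(all 5 different) = 8/8 · 7/8 · ··· · 4/8 = 105/512.
P(at least two equal) = 1 − 105/512 = 407/512.

407/512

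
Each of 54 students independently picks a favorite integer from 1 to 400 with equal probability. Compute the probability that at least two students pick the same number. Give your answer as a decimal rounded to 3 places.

0.976

It's easier to compute the probability that all 54 are distinct.
P(all distinct) = 400/400 · 399/400 · ··· · 347/400 ≈ 0.024.
So the probability of at least one match is 1 − 0.024 = 0.976.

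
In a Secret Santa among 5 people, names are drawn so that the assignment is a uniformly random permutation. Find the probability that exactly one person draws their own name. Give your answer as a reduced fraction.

3/8

Choose which one is fixed: C(5,1) = 5 ways.
The remaining 4 must have no fixed point: D(4) = 9.
P = 5·9/120 = 3/8.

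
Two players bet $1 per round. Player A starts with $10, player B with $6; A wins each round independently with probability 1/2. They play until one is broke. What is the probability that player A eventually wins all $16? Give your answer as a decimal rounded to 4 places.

With a fair step, P(i) = ½P(i−1) + ½P(i+1) with P(0)=0, P(16)=1 has the linear solution P(i) = i/16.
P(10) = 10/16 = 5/8 ≈ 0.6250.

0.6250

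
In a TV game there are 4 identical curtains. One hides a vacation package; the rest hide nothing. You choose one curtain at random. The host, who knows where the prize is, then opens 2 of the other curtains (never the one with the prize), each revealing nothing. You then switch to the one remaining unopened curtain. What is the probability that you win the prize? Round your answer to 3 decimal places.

Your original curtain holds the prize with probability 1/4, so the other 3 collectively hold it with probability 3/4.
The host can always find 2 empty curtains to open, so the reveals don't change that 3/4; it is now spread over the 1 remaining unopened curtain.
P(win by switching) = (3/4) · (1/1) = 3/4 ≈ 0.750.

0.750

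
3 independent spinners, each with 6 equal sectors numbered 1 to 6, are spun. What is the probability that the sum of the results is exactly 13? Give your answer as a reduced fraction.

There are 6^3 = 216 equally likely outcomes.
The number of ordered 3-tuples from {1,…,6} summing to 13 is 21.
P(sum = 13) = 21/216 = 7/72.

7/72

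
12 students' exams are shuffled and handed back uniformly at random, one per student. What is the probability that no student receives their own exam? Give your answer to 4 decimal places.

This is the derangement probability: permutations of 12 with no fixed point.
D(12) = 12! · (1 − 1/1! + 1/2! − ··· + (−1)^12/12!) = 176214841.
P = 176214841/479001600 = 16019531/43545600 ≈ 0.3679.

0.3679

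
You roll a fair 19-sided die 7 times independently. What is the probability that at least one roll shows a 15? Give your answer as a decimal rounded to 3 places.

0.315

P(no roll shows a 15) = (18/19)^7 ≈ 0.685.
P(at least one) = 1 − 0.685 = 0.315.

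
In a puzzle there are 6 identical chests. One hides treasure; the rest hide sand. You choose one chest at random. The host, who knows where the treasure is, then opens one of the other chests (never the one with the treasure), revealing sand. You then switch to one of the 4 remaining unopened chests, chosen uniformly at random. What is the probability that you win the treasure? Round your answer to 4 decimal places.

Your original chest holds the treasure with probability 1/6, so the other 5 collectively hold it with probability 5/6.
The host can always find an empty chest to open, so this doesn't change that 5/6; it is now spread over the 4 remaining unopened chests.
P(win by switching) = (5/6) · (1/4) = 5/24 ≈ 0.2083.

0.2083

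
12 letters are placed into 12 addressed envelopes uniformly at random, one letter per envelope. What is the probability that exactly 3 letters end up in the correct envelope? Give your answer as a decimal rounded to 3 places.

Choose which 3 of the 12 are fixed: C(12,3) = 220 ways.
The remaining 9 must have no fixed point: D(9) = 133496.
P = 220·133496/479001600 = 16687/272160 ≈ 0.061.

0.061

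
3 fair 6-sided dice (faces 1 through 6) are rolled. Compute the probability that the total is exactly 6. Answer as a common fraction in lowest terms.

5/108

There are 6^3 = 216 equally likely outcomes.
The number of ordered 3-tuples from {1,…,6} summing to 6 is 10.
P(sum = 6) = 10/216 = 5/108.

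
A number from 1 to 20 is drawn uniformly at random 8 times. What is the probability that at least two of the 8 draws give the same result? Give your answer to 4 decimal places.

P(all 8 different) = 20/20 · 19/20 · ··· · 13/20 ≈ 0.1984.
P(at least two equal) = 1 − 0.1984 = 0.8016.

0.8016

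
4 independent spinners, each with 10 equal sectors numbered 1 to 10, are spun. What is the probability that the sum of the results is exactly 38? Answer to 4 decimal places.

0.0010

There are 10^4 = 10000 equally likely outcomes.
The number of ordered 4-tuples from {1,…,10} summing to 38 is 10.
P(sum = 38) = 10/10000 = 1/1000 ≈ 0.0010.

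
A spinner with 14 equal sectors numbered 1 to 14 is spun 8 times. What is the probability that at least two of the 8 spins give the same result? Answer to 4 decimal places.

P(all 8 different) = 14/14 · 13/14 · ··· · 7/14 ≈ 0.0820.
P(at least two equal) = 1 − 0.0820 = 0.9180.

0.9180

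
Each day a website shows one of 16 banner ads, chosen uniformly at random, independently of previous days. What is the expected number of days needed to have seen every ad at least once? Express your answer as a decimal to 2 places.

After i distinct types are collected, each trial gives a new one with probability (16−i)/16, so the expected wait for the next new type is 16/(16−i).
E = 16/16 + 16/15 + 16/14 + 16/13 + 16/12 + 16/11 + 16/10 + 16/9 + 16/8 + 16/7 + 16/6 + 16/5 + 16/4 + 16/3 + 16/2 + 16/1 = 2436559/45045 ≈ 54.09.

54.09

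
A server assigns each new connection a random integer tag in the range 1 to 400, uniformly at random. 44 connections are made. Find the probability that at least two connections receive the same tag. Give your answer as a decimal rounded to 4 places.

It's easier to compute the probability that all 44 are distinct.
P(all distinct) = 400/400 · 399/400 · ··· · 357/400 ≈ 0.0858.
So the probability of at least one match is 1 − 0.0858 = 0.9142.

0.9142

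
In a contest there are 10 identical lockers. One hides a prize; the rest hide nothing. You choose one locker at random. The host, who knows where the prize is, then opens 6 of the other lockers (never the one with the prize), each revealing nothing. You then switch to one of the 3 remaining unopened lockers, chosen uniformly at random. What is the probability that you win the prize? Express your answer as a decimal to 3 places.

0.300

Your original locker holds the prize with probability 1/10, so the other 9 collectively hold it with probability 9/10.
The host can always find 6 empty lockers to open, so the reveals don't change that 9/10; it is now spread over the 3 remaining unopened lockers.
P(win by switching) = (9/10) · (1/3) = 3/10 ≈ 0.300.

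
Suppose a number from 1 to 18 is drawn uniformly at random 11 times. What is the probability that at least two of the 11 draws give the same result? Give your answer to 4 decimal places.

P(all 11 different) = 18/18 · 17/18 · ··· · 8/18 ≈ 0.0198.
P(at least two equal) = 1 − 0.0198 = 0.9802.

0.9802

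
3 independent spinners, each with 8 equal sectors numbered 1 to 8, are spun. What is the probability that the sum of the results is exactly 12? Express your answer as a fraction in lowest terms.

There are 8^3 = 512 equally likely outcomes.
The number of ordered 3-tuples from {1,…,8} summing to 12 is 46.
P(sum = 12) = 46/512 = 23/256.

23/256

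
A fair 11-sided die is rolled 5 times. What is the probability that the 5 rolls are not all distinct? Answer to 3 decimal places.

P(all 5 different) = 11/11 · 10/11 · ··· · 7/11 ≈ 0.344.
P(at least two equal) = 1 − 0.344 = 0.656.

0.656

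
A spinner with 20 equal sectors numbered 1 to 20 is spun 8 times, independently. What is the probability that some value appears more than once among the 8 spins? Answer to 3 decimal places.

0.802

P(all 8 different) = 20/20 · 19/20 · ··· · 13/20 ≈ 0.198.
P(at least two equal) = 1 − 0.198 = 0.802.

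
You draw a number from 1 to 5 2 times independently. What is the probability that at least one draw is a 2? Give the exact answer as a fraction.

P(no draw is a 2) = (4/5)^2 = 16/25.
P(at least one) = 1 − 16/25 = 9/25.

9/25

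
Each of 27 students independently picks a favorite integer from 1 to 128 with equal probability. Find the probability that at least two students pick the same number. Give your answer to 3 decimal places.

0.948

It's easier to compute the probability that all 27 are distinct.
P(all distinct) = 128/128 · 127/128 · ··· · 102/128 ≈ 0.052.
So the probability of at least one match is 1 − 0.052 = 0.948.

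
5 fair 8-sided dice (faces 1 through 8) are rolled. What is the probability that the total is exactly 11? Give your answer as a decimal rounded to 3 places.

0.006

There are 8^5 = 32768 equally likely outcomes.
The number of ordered 5-tuples from {1,…,8} summing to 11 is 210.
P(sum = 11) = 210/32768 = 105/16384 ≈ 0.006.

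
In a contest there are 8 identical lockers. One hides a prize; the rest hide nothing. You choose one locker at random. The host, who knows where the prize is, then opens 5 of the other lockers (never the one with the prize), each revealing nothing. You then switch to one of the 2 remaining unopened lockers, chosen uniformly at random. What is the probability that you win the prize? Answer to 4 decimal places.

Your original locker holds the prize with probability 1/8, so the other 7 collectively hold it with probability 7/8.
The host can always find 5 empty lockers to open, so the reveals don't change that 7/8; it is now spread over the 2 remaining unopened lockers.
P(win by switching) = (7/8) · (1/2) = 7/16 ≈ 0.4375.

0.4375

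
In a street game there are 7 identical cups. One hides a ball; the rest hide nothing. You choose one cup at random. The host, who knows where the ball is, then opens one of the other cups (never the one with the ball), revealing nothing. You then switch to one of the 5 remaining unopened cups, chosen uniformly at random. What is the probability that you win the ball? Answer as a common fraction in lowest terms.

Your original cup holds the ball with probability 1/7, so the other 6 collectively hold it with probability 6/7.
The host can always find an empty cup to open, so this doesn't change that 6/7; it is now spread over the 5 remaining unopened cups.
P(win by switching) = (6/7) · (1/5) = 6/35.

6/35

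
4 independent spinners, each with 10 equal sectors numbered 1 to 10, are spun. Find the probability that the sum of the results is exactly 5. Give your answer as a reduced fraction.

1/2500

There are 10^4 = 10000 equally likely outcomes.
The number of ordered 4-tuples from {1,…,10} summing to 5 is 4.
P(sum = 5) = 4/10000 = 1/2500.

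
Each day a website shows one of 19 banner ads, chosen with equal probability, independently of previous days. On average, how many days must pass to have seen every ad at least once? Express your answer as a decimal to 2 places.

67.41

After i distinct types are collected, each trial gives a new one with probability (19−i)/19, so the expected wait for the next new type is 19/(19−i).
E = 19/19 + 19/18 + 19/17 + 19/16 + 19/15 + 19/14 + 19/13 + 19/12 + 19/11 + 19/10 + 19/9 + 19/8 + 19/7 + 19/6 + 19/5 + 19/4 + 19/3 + 19/2 + 19/1 = 275295799/4084080 ≈ 67.41.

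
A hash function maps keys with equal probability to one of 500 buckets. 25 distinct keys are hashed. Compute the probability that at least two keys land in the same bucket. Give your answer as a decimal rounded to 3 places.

0.457

It's easier to compute the probability that all 25 are distinct.
P(all distinct) = 500/500 · 499/500 · ··· · 476/500 ≈ 0.543.
So the probability of at least one match is 1 − 0.543 = 0.457.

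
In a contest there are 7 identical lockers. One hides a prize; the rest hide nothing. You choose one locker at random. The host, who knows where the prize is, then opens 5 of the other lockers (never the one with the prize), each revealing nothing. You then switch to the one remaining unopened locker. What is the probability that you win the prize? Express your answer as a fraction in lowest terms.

6/7

Your original locker holds the prize with probability 1/7, so the other 6 collectively hold it with probability 6/7.
The host can always find 5 empty lockers to open, so the reveals don't change that 6/7; it is now spread over the 1 remaining unopened locker.
P(win by switching) = (6/7) · (1/1) = 6/7.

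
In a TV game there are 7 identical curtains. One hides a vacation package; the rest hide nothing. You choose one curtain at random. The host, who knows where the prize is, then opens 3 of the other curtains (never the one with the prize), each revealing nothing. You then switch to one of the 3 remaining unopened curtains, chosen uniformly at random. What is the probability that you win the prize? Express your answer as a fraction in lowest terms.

Your original curtain holds the prize with probability 1/7, so the other 6 collectively hold it with probability 6/7.
The host can always find 3 empty curtains to open, so the reveals don't change that 6/7; it is now spread over the 3 remaining unopened curtains.
P(win by switching) = (6/7) · (1/3) = 2/7.

2/7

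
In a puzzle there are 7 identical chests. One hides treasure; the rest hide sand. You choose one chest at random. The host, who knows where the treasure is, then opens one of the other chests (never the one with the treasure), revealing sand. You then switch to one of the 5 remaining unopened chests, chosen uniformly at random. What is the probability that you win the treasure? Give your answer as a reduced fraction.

6/35

Your original chest holds the treasure with probability 1/7, so the other 6 collectively hold it with probability 6/7.
The host can always find an empty chest to open, so this doesn't change that 6/7; it is now spread over the 5 remaining unopened chests.
P(win by switching) = (6/7) · (1/5) = 6/35.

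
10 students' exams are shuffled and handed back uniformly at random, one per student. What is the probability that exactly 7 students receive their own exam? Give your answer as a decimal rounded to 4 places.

Choose which 7 of the 10 are fixed: C(10,7) = 120 ways.
The remaining 3 must have no fixed point: D(3) = 2.
P = 120·2/3628800 = 1/15120 ≈ 0.0001.

0.0001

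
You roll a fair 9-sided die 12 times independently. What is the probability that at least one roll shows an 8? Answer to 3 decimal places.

P(no roll shows an 8) = (8/9)^12 ≈ 0.243.
P(at least one) = 1 − 0.243 = 0.757.

0.757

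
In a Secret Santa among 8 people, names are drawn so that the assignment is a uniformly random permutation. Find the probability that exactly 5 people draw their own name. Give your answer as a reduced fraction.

Choose which 5 of the 8 are fixed: C(8,5) = 56 ways.
The remaining 3 must have no fixed point: D(3) = 2.
P = 56·2/40320 = 1/360.

1/360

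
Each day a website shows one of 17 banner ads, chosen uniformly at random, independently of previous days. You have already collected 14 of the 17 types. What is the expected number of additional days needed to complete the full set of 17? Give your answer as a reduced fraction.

Starting from 14 distinct types, each trial gives a new one with probability (17−i)/17 when i types are held, so the wait for the next new type is 17/(17−i).
E = 17/3 + 17/2 + 17/1 = 187/6.

187/6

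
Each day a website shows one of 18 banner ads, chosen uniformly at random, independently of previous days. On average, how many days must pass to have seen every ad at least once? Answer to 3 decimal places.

After i distinct types are collected, each trial gives a new one with probability (18−i)/18, so the expected wait for the next new type is 18/(18−i).
E = 18/18 + 18/17 + 18/16 + 18/15 + 18/14 + 18/13 + 18/12 + 18/11 + 18/10 + 18/9 + 18/8 + 18/7 + 18/6 + 18/5 + 18/4 + 18/3 + 18/2 + 18/1 = 42822903/680680 ≈ 62.912.

62.912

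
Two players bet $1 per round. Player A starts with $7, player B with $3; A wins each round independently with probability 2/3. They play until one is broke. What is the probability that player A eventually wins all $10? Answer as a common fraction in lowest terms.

Let r = q/p = (1/3)/(2/3) = 1/2. The recurrence P(i) = p·P(i+1) + q·P(i−1) with P(0)=0, P(10)=1 gives P(i) = (1 − r^i)/(1 − r^10).
P(7) = (1 − (1/2)^7) / (1 − (1/2)^10) = 1016/1023.

1016/1023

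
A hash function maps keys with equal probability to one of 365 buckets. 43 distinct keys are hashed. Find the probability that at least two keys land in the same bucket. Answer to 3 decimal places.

0.924

It's easier to compute the probability that all 43 are distinct.
P(all distinct) = 365/365 · 364/365 · ··· · 323/365 ≈ 0.076.
So the probability of at least one match is 1 − 0.076 = 0.924.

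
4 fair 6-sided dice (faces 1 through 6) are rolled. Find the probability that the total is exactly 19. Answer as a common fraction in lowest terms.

There are 6^4 = 1296 equally likely outcomes.
The number of ordered 4-tuples from {1,…,6} summing to 19 is 56.
P(sum = 19) = 56/1296 = 7/162.

7/162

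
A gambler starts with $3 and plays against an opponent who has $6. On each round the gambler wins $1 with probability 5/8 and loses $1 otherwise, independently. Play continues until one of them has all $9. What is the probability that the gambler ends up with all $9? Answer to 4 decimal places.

Let r = q/p = (3/8)/(5/8) = 3/5. The recurrence P(i) = p·P(i+1) + q·P(i−1) with P(0)=0, P(9)=1 gives P(i) = (1 − r^i)/(1 − r^9).
P(3) = (1 − (3/5)^3) / (1 − (3/5)^9) = 15625/19729 ≈ 0.7920.

0.7920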